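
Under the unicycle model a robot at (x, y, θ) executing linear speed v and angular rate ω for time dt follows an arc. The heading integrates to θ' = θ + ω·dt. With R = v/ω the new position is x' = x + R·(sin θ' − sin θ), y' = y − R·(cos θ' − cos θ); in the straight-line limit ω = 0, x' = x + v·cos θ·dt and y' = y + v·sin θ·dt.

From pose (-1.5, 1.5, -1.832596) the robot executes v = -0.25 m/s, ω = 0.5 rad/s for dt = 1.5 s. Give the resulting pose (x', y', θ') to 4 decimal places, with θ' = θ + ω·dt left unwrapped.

(-1.5414, 1.8639, -1.0826)

θ' = -1.8326 + 0.5·1.5 = -1.0826
R = v/ω = -0.25/0.5 = -0.5000
x' = -1.5 + -0.5000·(sin -1.0826 − sin -1.8326) = -1.5414
y' = 1.5 − -0.5000·(cos -1.0826 − cos -1.8326) = 1.8639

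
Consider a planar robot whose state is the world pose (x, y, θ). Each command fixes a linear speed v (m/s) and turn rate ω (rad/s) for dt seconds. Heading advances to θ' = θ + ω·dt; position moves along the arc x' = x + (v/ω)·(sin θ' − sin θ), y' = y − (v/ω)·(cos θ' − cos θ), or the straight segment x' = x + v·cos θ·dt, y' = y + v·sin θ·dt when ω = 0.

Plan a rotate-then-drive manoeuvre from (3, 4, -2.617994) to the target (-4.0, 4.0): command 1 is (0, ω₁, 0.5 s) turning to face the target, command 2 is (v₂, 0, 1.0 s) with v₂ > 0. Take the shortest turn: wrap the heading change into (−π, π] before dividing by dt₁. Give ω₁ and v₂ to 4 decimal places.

ω₁ = -1.0472, v₂ = 7.0000

heading to target = atan2(4−4, -4−3) = 3.1416
Δθ = wrap(3.1416 − -2.6180) = -0.5236; ω₁ = Δθ/dt₁ = -1.0472
distance = √((-4−3)² + (4−4)²) = 7.0000; v₂ = distance/dt₂ = 7.0000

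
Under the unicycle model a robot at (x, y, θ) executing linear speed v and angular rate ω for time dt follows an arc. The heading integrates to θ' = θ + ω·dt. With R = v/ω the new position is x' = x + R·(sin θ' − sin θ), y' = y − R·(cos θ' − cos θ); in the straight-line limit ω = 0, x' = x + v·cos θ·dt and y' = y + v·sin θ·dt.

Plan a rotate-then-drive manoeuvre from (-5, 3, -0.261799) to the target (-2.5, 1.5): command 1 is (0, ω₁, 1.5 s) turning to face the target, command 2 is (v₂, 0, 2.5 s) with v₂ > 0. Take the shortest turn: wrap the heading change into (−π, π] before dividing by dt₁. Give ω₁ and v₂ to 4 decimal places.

heading to target = atan2(1.5−3, -2.5−-5) = -0.5404
Δθ = wrap(-0.5404 − -0.2618) = -0.2786; ω₁ = Δθ/dt₁ = -0.1857
distance = √((-2.5−-5)² + (1.5−3)²) = 2.9155; v₂ = distance/dt₂ = 1.1662

ω₁ = -0.1857, v₂ = 1.1662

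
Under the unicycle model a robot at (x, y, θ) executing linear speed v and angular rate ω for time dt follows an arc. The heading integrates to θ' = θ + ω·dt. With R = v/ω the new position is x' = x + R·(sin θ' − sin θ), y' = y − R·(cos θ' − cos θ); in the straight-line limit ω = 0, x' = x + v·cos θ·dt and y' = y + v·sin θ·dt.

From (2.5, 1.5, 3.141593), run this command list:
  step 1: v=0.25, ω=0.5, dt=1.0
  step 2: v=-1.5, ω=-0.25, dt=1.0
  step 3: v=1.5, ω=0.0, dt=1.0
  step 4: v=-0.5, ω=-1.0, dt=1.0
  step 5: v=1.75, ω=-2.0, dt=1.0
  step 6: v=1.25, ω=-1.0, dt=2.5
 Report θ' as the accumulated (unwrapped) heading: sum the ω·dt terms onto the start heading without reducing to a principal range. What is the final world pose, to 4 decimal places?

(4.4768, 1.1506, -2.1084)

step 1: θ'=3.6416 (R=0.5000) → pose (2.2603, 1.4388, 3.6416)
step 2: θ'=3.3916 (R=6.0000) → pose (3.6524, 1.9868, 3.3916)
step 3: θ'=3.3916 (straight) → pose (2.1990, 1.6157, 3.3916)
step 4: θ'=2.3916 (R=0.5000) → pose (2.6636, 1.4971, 2.3916)
step 5: θ'=0.3916 (R=-0.8750) → pose (2.9260, 2.9460, 0.3916)
step 6: θ'=-2.1084 (R=-1.2500) → pose (4.4768, 1.1506, -2.1084)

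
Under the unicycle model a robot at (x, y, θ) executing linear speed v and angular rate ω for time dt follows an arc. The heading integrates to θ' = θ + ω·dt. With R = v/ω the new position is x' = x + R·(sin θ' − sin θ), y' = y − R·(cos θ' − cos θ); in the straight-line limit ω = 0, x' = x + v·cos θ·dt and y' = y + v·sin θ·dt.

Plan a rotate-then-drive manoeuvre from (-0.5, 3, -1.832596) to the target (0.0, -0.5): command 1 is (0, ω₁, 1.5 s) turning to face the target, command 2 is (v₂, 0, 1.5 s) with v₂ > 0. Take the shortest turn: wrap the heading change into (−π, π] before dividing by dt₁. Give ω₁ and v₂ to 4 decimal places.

ω₁ = 0.2691, v₂ = 2.3570

heading to target = atan2(-0.5−3, 0−-0.5) = -1.4289
Δθ = wrap(-1.4289 − -1.8326) = 0.4037; ω₁ = Δθ/dt₁ = 0.2691
distance = √((0−-0.5)² + (-0.5−3)²) = 3.5355; v₂ = distance/dt₂ = 2.3570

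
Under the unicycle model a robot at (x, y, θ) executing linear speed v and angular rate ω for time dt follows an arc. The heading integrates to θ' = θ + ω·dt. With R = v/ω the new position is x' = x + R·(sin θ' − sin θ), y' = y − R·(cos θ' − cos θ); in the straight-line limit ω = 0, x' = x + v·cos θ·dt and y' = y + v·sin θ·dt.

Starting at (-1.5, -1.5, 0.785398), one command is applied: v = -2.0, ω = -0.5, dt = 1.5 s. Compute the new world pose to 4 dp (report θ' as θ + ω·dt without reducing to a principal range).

θ' = 0.7854 + -0.5·1.5 = 0.0354
R = v/ω = -2.0/-0.5 = 4.0000
x' = -1.5 + 4.0000·(sin 0.0354 − sin 0.7854) = -4.1869
y' = -1.5 − 4.0000·(cos 0.0354 − cos 0.7854) = -2.6691

(-4.1869, -2.6691, 0.0354)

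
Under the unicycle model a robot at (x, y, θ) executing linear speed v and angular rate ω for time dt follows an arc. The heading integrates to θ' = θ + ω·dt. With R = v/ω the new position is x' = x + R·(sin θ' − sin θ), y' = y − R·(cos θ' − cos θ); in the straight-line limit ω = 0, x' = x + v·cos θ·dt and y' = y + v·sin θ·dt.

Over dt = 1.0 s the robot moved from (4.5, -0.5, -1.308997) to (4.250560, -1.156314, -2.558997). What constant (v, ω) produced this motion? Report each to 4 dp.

Δθ = -2.558997 − -1.308997 = -1.250000
ω = Δθ/dt = -1.250000/1.0 = -1.2500
R = −Δy/(cos θ' − cos θ) = -0.6000
v = R·ω = -0.6000·-1.2500 = 0.7500

v = 0.7500, ω = -1.2500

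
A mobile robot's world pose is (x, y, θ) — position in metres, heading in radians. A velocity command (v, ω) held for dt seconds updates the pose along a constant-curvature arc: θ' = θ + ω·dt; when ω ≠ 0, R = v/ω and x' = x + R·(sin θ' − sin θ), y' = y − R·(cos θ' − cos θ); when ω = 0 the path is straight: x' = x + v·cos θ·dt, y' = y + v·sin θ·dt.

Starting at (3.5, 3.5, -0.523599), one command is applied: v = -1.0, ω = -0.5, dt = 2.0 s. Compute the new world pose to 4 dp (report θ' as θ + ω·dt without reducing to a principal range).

(2.5022, 5.1377, -1.5236)

θ' = -0.5236 + -0.5·2.0 = -1.5236
R = v/ω = -1.0/-0.5 = 2.0000
x' = 3.5 + 2.0000·(sin -1.5236 − sin -0.5236) = 2.5022
y' = 3.5 − 2.0000·(cos -1.5236 − cos -0.5236) = 5.1377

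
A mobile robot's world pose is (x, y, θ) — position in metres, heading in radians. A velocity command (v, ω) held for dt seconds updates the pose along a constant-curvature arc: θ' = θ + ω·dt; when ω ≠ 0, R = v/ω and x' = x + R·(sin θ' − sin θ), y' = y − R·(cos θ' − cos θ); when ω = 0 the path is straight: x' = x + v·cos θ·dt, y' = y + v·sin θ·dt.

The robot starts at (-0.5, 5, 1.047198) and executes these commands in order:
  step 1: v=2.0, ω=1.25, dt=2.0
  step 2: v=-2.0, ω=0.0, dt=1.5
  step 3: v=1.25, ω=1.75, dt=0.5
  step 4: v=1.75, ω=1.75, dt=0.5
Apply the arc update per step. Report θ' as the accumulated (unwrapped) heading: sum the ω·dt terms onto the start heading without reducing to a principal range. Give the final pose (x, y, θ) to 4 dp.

(-0.0386, 7.1638, 5.2972)

step 1: θ'=3.5472 (R=1.6000) → pose (-2.5170, 7.2702, 3.5472)
step 2: θ'=3.5472 (straight) → pose (0.2396, 8.4539, 3.5472)
step 3: θ'=4.4222 (R=0.7143) → pose (-0.1630, 8.0020, 4.4222)
step 4: θ'=5.2972 (R=1.0000) → pose (-0.0386, 7.1638, 5.2972)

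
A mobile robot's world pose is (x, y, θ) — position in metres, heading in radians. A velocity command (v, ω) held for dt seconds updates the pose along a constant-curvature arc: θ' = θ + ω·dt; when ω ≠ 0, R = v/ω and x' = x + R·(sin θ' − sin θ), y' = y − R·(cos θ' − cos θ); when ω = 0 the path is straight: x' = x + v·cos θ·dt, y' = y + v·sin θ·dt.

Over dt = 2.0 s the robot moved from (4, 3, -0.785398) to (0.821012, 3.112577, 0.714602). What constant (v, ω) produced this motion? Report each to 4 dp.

Δθ = 0.714602 − -0.785398 = 1.500000
ω = Δθ/dt = 1.500000/2.0 = 0.7500
R = Δx/(sin θ' − sin θ) = -2.3333
v = R·ω = -2.3333·0.7500 = -1.7500

v = -1.7500, ω = 0.7500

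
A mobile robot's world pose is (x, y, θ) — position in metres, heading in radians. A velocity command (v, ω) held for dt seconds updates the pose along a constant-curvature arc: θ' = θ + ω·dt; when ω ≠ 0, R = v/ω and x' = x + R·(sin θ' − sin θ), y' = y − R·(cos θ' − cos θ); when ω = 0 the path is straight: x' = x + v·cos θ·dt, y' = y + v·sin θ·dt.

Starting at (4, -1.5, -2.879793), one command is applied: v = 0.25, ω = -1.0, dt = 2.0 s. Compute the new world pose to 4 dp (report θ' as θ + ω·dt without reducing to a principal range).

θ' = -2.8798 + -1.0·2.0 = -4.8798
R = v/ω = 0.25/-1.0 = -0.2500
x' = 4 + -0.2500·(sin -4.8798 − sin -2.8798) = 3.6888
y' = -1.5 − -0.2500·(cos -4.8798 − cos -2.8798) = -1.2169

(3.6888, -1.2169, -4.8798)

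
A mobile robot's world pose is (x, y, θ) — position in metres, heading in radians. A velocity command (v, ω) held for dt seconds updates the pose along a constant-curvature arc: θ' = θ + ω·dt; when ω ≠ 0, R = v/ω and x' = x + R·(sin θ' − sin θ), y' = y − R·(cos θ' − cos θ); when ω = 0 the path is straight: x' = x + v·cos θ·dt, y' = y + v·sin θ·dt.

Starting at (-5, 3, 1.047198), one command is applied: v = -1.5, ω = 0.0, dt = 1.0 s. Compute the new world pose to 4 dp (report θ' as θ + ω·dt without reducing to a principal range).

(-5.7500, 1.7010, 1.0472)

θ' = 1.0472 + 0.0·1.0 = 1.0472
ω = 0 → straight: x' = -5 + -1.5·cos(1.0472)·1.0 = -5.7500
y' = 3 + -1.5·sin(1.0472)·1.0 = 1.7010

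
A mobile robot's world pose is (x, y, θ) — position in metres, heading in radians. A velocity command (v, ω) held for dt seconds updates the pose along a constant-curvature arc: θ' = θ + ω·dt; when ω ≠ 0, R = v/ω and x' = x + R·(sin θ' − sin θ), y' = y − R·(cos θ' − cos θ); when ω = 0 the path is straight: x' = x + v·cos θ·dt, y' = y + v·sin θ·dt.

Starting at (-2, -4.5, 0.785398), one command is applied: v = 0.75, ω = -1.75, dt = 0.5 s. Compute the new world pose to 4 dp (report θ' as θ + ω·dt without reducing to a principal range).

θ' = 0.7854 + -1.75·0.5 = -0.0896
R = v/ω = 0.75/-1.75 = -0.4286
x' = -2 + -0.4286·(sin -0.0896 − sin 0.7854) = -1.6586
y' = -4.5 − -0.4286·(cos -0.0896 − cos 0.7854) = -4.3762

(-1.6586, -4.3762, -0.0896)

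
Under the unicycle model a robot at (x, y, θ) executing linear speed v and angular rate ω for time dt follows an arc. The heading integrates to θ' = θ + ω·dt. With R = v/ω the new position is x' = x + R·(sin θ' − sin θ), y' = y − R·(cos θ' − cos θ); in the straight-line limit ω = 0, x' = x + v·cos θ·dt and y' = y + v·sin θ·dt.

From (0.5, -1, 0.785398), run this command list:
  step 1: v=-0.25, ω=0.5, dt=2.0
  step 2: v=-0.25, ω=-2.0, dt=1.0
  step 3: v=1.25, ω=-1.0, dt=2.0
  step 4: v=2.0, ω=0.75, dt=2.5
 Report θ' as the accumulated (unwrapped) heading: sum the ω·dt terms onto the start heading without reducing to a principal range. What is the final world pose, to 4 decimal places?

(2.1944, -7.6954, -0.3396)

step 1: θ'=1.7854 (R=-0.5000) → pose (0.3650, -1.4600, 1.7854)
step 2: θ'=-0.2146 (R=0.1250) → pose (0.2163, -1.6088, -0.2146)
step 3: θ'=-2.2146 (R=-1.2500) → pose (0.9498, -3.5804, -2.2146)
step 4: θ'=-0.3396 (R=2.6667) → pose (2.1944, -7.6954, -0.3396)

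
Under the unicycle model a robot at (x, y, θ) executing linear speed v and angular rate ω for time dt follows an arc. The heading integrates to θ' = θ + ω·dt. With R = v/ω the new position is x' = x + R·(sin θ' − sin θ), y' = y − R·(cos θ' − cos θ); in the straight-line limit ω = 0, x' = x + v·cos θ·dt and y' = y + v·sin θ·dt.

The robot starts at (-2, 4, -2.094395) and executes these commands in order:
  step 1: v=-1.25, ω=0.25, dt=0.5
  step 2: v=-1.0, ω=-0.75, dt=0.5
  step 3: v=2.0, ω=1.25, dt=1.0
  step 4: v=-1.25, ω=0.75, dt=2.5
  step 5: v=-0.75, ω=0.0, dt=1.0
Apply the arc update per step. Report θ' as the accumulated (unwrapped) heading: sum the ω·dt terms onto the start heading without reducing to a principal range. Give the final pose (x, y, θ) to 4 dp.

(-4.9112, 3.0139, 0.7806)

step 1: θ'=-1.9694 (R=-5.0000) → pose (-1.7221, 4.5594, -1.9694)
step 2: θ'=-2.3444 (R=1.3333) → pose (-1.4472, 4.9735, -2.3444)
step 3: θ'=-1.0944 (R=1.6000) → pose (-1.7244, 3.1218, -1.0944)
step 4: θ'=0.7806 (R=-1.6667) → pose (-4.3783, 3.5416, 0.7806)
step 5: θ'=0.7806 (straight) → pose (-4.9112, 3.0139, 0.7806)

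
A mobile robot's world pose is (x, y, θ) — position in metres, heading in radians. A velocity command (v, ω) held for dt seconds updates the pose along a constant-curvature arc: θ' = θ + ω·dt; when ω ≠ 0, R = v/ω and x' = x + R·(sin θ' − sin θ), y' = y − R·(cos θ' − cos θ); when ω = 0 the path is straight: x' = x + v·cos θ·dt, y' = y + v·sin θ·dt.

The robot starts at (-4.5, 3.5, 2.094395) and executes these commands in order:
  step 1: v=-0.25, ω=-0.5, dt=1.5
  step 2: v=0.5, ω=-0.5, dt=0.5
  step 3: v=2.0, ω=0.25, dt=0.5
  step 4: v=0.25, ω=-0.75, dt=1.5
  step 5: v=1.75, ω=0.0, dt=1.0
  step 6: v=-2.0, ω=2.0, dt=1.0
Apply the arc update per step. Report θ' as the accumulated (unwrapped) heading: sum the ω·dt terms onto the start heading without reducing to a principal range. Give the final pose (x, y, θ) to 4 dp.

(-2.7060, 3.1733, 2.0944)

step 1: θ'=1.3444 (R=0.5000) → pose (-4.4458, 3.1378, 1.3444)
step 2: θ'=1.0944 (R=-1.0000) → pose (-4.3599, 3.3719, 1.0944)
step 3: θ'=1.2194 (R=8.0000) → pose (-3.9580, 4.2868, 1.2194)
step 4: θ'=0.0944 (R=-0.3333) → pose (-3.6765, 4.5040, 0.0944)
step 5: θ'=0.0944 (straight) → pose (-1.9343, 4.6689, 0.0944)
step 6: θ'=2.0944 (R=-1.0000) → pose (-2.7060, 3.1733, 2.0944)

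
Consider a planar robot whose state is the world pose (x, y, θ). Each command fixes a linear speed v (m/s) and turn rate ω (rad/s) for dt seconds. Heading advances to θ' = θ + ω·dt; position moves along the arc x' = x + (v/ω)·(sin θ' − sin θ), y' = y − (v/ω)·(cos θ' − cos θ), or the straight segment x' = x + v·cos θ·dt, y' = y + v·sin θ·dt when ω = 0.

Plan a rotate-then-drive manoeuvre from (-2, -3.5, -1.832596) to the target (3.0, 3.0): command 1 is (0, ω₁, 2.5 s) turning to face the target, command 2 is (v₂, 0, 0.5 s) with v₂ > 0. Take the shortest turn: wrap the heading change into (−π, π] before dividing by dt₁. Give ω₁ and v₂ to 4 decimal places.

ω₁ = 1.0991, v₂ = 16.4012

heading to target = atan2(3−-3.5, 3−-2) = 0.9151
Δθ = wrap(0.9151 − -1.8326) = 2.7477; ω₁ = Δθ/dt₁ = 1.0991
distance = √((3−-2)² + (3−-3.5)²) = 8.2006; v₂ = distance/dt₂ = 16.4012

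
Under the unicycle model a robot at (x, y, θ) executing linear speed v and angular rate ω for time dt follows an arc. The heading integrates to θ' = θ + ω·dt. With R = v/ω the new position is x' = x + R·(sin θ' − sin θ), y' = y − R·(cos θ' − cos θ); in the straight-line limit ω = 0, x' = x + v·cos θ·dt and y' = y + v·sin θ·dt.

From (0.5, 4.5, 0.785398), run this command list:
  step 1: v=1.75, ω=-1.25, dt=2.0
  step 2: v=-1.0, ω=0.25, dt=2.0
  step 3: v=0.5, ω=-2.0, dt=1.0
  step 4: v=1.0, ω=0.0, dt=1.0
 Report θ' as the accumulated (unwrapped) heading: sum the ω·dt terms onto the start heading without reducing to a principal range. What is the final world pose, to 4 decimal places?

step 1: θ'=-1.7146 (R=-1.4000) → pose (2.8755, 3.3094, -1.7146)
step 2: θ'=-1.2146 (R=-4.0000) → pose (2.6657, 5.2775, -1.2146)
step 3: θ'=-3.2146 (R=-0.2500) → pose (2.4132, 4.9410, -3.2146)
step 4: θ'=-3.2146 (straight) → pose (1.4158, 5.0139, -3.2146)

(1.4158, 5.0139, -3.2146)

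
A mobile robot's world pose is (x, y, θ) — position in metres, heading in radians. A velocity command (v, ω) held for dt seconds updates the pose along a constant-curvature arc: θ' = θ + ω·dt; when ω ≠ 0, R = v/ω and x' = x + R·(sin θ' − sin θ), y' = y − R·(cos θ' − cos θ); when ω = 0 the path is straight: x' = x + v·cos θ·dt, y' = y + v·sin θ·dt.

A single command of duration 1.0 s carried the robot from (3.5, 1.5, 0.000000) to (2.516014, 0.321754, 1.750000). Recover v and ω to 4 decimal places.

v = -1.7500, ω = 1.7500

Δθ = 1.750000 − 0.000000 = 1.750000
ω = Δθ/dt = 1.750000/1.0 = 1.7500
R = −Δy/(cos θ' − cos θ) = -1.0000
v = R·ω = -1.0000·1.7500 = -1.7500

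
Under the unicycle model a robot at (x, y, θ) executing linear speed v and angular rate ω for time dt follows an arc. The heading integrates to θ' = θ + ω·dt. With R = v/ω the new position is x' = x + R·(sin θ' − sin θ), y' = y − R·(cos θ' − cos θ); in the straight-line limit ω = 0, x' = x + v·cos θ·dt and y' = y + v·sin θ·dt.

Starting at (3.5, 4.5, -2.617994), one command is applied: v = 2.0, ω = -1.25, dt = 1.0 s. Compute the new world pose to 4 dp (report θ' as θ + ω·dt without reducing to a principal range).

(1.6373, 4.6895, -3.8680)

θ' = -2.6180 + -1.25·1.0 = -3.8680
R = v/ω = 2.0/-1.25 = -1.6000
x' = 3.5 + -1.6000·(sin -3.8680 − sin -2.6180) = 1.6373
y' = 4.5 − -1.6000·(cos -3.8680 − cos -2.6180) = 4.6895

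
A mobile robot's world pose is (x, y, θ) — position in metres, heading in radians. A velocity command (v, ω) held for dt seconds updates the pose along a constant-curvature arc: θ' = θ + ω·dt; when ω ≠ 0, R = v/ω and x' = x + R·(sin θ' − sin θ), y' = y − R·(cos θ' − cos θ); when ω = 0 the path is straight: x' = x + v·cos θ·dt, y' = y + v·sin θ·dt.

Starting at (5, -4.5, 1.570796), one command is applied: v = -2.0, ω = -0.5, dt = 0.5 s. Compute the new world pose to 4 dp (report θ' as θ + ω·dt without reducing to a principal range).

θ' = 1.5708 + -0.5·0.5 = 1.3208
R = v/ω = -2.0/-0.5 = 4.0000
x' = 5 + 4.0000·(sin 1.3208 − sin 1.5708) = 4.8756
y' = -4.5 − 4.0000·(cos 1.3208 − cos 1.5708) = -5.4896

(4.8756, -5.4896, 1.3208)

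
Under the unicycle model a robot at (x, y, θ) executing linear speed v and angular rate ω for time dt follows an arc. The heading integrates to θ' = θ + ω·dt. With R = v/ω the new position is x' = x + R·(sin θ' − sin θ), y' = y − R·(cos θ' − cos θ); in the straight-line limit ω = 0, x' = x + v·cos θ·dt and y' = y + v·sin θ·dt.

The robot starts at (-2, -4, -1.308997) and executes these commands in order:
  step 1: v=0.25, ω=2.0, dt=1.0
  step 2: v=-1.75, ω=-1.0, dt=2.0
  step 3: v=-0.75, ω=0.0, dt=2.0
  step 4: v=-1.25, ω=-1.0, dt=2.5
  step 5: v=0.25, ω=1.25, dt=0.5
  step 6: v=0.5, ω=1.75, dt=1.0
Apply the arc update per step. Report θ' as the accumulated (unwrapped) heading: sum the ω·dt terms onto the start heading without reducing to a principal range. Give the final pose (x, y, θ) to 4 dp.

step 1: θ'=0.6910 (R=0.1250) → pose (-1.7996, -4.0640, 0.6910)
step 2: θ'=-1.3090 (R=1.7500) → pose (-4.6053, -3.1683, -1.3090)
step 3: θ'=-1.3090 (straight) → pose (-4.9935, -1.7195, -1.3090)
step 4: θ'=-3.8090 (R=1.2500) → pose (-3.0124, -0.4141, -3.8090)
step 5: θ'=-3.1840 (R=0.2000) → pose (-3.1277, -0.3714, -3.1840)
step 6: θ'=-1.4340 (R=0.2857) → pose (-3.4229, -0.6958, -1.4340)

(-3.4229, -0.6958, -1.4340)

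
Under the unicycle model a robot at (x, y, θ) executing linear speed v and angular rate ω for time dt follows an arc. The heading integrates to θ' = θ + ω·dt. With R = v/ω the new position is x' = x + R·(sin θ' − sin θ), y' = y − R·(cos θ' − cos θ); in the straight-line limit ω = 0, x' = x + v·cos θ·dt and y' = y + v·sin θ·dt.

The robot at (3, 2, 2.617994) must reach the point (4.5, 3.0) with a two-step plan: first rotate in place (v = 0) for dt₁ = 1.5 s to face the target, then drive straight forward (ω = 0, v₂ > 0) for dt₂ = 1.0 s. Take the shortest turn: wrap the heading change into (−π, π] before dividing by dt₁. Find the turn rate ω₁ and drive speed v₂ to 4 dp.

heading to target = atan2(3−2, 4.5−3) = 0.5880
Δθ = wrap(0.5880 − 2.6180) = -2.0300; ω₁ = Δθ/dt₁ = -1.3533
distance = √((4.5−3)² + (3−2)²) = 1.8028; v₂ = distance/dt₂ = 1.8028

ω₁ = -1.3533, v₂ = 1.8028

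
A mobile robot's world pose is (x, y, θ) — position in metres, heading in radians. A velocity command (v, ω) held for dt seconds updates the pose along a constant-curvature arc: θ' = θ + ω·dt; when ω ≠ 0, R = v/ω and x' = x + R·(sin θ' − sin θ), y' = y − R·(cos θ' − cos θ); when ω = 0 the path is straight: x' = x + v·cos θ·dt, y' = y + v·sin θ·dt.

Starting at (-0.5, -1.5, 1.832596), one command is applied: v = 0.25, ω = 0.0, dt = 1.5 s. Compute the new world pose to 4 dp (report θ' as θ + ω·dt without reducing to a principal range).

(-0.5971, -1.1378, 1.8326)

θ' = 1.8326 + 0.0·1.5 = 1.8326
ω = 0 → straight: x' = -0.5 + 0.25·cos(1.8326)·1.5 = -0.5971
y' = -1.5 + 0.25·sin(1.8326)·1.5 = -1.1378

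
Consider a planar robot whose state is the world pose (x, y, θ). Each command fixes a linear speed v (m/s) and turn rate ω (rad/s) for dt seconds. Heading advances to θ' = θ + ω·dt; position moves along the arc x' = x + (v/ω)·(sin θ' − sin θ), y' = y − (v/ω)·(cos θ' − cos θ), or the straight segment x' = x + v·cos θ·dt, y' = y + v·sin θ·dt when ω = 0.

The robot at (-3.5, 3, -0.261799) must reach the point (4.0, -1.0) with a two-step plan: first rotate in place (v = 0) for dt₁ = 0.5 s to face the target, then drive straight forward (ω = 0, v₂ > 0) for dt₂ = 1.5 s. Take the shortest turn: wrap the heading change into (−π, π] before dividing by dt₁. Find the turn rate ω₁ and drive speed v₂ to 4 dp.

heading to target = atan2(-1−3, 4−-3.5) = -0.4900
Δθ = wrap(-0.4900 − -0.2618) = -0.2282; ω₁ = Δθ/dt₁ = -0.4563
distance = √((4−-3.5)² + (-1−3)²) = 8.5000; v₂ = distance/dt₂ = 5.6667

ω₁ = -0.4563, v₂ = 5.6667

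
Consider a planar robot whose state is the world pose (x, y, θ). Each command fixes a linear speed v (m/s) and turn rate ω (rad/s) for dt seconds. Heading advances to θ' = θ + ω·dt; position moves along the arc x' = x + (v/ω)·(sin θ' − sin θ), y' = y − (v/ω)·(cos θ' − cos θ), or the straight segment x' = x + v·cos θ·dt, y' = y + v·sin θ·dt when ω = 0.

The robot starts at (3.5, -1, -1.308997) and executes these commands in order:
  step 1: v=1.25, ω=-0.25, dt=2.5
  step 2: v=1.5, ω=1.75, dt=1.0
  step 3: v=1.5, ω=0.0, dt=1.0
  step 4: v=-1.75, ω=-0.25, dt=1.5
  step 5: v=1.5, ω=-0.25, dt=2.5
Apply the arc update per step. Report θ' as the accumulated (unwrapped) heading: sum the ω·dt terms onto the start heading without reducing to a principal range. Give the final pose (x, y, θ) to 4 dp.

step 1: θ'=-1.9340 (R=-5.0000) → pose (3.3442, -4.0704, -1.9340)
step 2: θ'=-0.1840 (R=0.8571) → pose (3.9886, -5.2176, -0.1840)
step 3: θ'=-0.1840 (straight) → pose (5.4633, -5.4921, -0.1840)
step 4: θ'=-0.5590 (R=7.0000) → pose (3.0316, -4.5447, -0.5590)
step 5: θ'=-1.1840 (R=-6.0000) → pose (5.4064, -7.3681, -1.1840)

(5.4064, -7.3681, -1.1840)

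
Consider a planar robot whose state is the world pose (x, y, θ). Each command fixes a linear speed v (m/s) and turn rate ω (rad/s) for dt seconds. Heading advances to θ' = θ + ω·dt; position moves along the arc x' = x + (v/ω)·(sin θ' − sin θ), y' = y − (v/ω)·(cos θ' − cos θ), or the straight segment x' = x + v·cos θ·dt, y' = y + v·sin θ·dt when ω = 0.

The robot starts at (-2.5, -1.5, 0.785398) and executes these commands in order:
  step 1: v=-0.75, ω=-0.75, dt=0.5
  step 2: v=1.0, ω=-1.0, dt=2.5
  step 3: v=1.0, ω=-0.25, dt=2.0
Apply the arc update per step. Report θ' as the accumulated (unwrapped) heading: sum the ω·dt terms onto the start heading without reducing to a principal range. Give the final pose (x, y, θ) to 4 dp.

(-2.9169, -4.5452, -2.5896)

step 1: θ'=0.4104 (R=1.0000) → pose (-2.8081, -1.7099, 0.4104)
step 2: θ'=-2.0896 (R=-1.0000) → pose (-1.5407, -3.1227, -2.0896)
step 3: θ'=-2.5896 (R=-4.0000) → pose (-2.9169, -4.5452, -2.5896)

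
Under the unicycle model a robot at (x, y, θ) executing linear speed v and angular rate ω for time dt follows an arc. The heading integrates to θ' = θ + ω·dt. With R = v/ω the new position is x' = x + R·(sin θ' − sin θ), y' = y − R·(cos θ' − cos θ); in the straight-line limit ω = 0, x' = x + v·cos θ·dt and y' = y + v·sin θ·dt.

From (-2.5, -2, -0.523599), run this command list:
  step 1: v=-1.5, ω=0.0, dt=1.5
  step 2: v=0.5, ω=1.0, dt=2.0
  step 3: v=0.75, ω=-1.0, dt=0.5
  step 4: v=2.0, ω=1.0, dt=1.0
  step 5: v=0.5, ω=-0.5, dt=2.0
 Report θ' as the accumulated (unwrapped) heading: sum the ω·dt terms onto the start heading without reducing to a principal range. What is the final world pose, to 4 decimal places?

(-3.3044, 2.7239, 0.9764)

step 1: θ'=-0.5236 (straight) → pose (-4.4486, -0.8750, -0.5236)
step 2: θ'=1.4764 (R=0.5000) → pose (-3.7008, -0.4891, 1.4764)
step 3: θ'=0.9764 (R=-0.7500) → pose (-3.5755, -0.1398, 0.9764)
step 4: θ'=1.9764 (R=2.0000) → pose (-3.3947, 1.7694, 1.9764)
step 5: θ'=0.9764 (R=-1.0000) → pose (-3.3044, 2.7239, 0.9764)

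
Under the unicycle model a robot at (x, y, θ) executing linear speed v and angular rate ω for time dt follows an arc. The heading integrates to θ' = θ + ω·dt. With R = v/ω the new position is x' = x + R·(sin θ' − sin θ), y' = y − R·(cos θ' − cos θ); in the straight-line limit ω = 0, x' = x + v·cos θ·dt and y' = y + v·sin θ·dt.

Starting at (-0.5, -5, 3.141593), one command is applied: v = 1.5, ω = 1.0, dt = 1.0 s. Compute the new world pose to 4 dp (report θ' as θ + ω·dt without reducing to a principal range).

(-1.7622, -5.6895, 4.1416)

θ' = 3.1416 + 1.0·1.0 = 4.1416
R = v/ω = 1.5/1.0 = 1.5000
x' = -0.5 + 1.5000·(sin 4.1416 − sin 3.1416) = -1.7622
y' = -5 − 1.5000·(cos 4.1416 − cos 3.1416) = -5.6895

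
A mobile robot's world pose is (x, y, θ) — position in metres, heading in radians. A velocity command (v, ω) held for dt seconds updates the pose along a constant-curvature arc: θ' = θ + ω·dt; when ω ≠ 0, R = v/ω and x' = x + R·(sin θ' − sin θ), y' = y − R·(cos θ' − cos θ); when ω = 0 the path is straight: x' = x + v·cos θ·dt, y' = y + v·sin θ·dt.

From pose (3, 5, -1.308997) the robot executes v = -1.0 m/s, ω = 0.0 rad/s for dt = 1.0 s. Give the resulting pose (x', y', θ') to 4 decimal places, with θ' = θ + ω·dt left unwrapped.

(2.7412, 5.9659, -1.3090)

θ' = -1.3090 + 0.0·1.0 = -1.3090
ω = 0 → straight: x' = 3 + -1.0·cos(-1.3090)·1.0 = 2.7412
y' = 5 + -1.0·sin(-1.3090)·1.0 = 5.9659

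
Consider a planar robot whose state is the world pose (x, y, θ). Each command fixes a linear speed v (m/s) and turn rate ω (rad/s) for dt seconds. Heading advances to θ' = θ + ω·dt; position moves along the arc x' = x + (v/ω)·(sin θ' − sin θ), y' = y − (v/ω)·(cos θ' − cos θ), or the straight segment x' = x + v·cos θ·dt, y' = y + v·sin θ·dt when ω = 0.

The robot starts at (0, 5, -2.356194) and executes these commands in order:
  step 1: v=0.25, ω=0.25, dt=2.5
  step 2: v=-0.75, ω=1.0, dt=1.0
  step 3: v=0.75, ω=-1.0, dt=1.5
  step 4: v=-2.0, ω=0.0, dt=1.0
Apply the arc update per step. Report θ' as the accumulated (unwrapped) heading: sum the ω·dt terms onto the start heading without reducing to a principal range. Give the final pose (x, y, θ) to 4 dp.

(0.7987, 5.6918, -2.2312)

step 1: θ'=-1.7312 (R=1.0000) → pose (-0.2801, 4.4526, -1.7312)
step 2: θ'=-0.7312 (R=-0.7500) → pose (-0.5196, 5.1307, -0.7312)
step 3: θ'=-2.2312 (R=-0.7500) → pose (-0.4281, 4.1123, -2.2312)
step 4: θ'=-2.2312 (straight) → pose (0.7987, 5.6918, -2.2312)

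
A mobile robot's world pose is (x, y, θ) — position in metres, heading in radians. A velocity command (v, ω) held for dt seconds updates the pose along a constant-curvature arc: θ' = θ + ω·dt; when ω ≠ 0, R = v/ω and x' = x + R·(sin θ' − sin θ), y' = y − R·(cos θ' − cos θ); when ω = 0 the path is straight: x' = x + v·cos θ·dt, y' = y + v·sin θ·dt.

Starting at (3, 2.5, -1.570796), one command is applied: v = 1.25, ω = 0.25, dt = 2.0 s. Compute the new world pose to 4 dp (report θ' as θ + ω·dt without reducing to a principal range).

θ' = -1.5708 + 0.25·2.0 = -1.0708
R = v/ω = 1.25/0.25 = 5.0000
x' = 3 + 5.0000·(sin -1.0708 − sin -1.5708) = 3.6121
y' = 2.5 − 5.0000·(cos -1.0708 − cos -1.5708) = 0.1029

(3.6121, 0.1029, -1.0708)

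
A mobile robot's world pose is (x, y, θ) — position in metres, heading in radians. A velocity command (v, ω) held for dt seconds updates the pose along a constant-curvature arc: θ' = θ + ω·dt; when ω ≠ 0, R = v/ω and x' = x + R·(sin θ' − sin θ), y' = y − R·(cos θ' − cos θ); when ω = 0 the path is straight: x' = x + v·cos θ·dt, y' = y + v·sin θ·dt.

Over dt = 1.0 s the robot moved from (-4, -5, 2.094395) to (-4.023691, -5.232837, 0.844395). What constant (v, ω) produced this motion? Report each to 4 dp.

Δθ = 0.844395 − 2.094395 = -1.250000
ω = Δθ/dt = -1.250000/1.0 = -1.2500
R = −Δy/(cos θ' − cos θ) = 0.2000
v = R·ω = 0.2000·-1.2500 = -0.2500

v = -0.2500, ω = -1.2500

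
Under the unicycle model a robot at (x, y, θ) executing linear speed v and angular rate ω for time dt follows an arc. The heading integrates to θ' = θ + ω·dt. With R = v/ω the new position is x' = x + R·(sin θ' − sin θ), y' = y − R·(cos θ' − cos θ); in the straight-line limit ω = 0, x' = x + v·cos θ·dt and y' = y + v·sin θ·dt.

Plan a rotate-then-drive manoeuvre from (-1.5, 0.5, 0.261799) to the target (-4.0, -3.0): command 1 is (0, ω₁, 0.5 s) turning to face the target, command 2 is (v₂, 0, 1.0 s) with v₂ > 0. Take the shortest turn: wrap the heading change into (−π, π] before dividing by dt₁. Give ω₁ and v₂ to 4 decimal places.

ω₁ = -4.9057, v₂ = 4.3012

heading to target = atan2(-3−0.5, -4−-1.5) = -2.1910
Δθ = wrap(-2.1910 − 0.2618) = -2.4528; ω₁ = Δθ/dt₁ = -4.9057
distance = √((-4−-1.5)² + (-3−0.5)²) = 4.3012; v₂ = distance/dt₂ = 4.3012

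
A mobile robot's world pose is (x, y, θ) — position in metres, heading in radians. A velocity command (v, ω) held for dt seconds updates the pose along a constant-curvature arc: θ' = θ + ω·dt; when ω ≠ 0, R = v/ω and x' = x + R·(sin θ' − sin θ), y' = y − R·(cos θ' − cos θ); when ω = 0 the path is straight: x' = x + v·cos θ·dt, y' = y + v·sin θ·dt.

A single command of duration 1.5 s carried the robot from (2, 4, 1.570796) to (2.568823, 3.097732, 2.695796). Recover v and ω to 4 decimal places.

v = -0.7500, ω = 0.7500

Δθ = 2.695796 − 1.570796 = 1.125000
ω = Δθ/dt = 1.125000/1.5 = 0.7500
R = −Δy/(cos θ' − cos θ) = -1.0000
v = R·ω = -1.0000·0.7500 = -0.7500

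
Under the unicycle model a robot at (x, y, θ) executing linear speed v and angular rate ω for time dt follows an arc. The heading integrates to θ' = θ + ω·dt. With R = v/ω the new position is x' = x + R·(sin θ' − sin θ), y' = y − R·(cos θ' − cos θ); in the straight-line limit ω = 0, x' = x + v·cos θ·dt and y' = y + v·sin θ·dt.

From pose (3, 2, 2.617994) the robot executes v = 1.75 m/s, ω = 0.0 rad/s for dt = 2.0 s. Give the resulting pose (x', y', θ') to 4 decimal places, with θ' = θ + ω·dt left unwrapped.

(-0.0311, 3.7500, 2.6180)

θ' = 2.6180 + 0.0·2.0 = 2.6180
ω = 0 → straight: x' = 3 + 1.75·cos(2.6180)·2.0 = -0.0311
y' = 2 + 1.75·sin(2.6180)·2.0 = 3.7500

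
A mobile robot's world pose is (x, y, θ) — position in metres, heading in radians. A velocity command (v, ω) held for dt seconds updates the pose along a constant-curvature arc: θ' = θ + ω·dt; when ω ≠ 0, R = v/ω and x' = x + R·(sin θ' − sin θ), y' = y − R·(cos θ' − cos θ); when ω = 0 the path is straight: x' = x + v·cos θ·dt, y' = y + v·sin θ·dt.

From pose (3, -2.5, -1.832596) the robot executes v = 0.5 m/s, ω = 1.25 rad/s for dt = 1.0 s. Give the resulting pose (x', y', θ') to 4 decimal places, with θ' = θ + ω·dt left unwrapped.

(3.1663, -2.9375, -0.5826)

θ' = -1.8326 + 1.25·1.0 = -0.5826
R = v/ω = 0.5/1.25 = 0.4000
x' = 3 + 0.4000·(sin -0.5826 − sin -1.8326) = 3.1663
y' = -2.5 − 0.4000·(cos -0.5826 − cos -1.8326) = -2.9375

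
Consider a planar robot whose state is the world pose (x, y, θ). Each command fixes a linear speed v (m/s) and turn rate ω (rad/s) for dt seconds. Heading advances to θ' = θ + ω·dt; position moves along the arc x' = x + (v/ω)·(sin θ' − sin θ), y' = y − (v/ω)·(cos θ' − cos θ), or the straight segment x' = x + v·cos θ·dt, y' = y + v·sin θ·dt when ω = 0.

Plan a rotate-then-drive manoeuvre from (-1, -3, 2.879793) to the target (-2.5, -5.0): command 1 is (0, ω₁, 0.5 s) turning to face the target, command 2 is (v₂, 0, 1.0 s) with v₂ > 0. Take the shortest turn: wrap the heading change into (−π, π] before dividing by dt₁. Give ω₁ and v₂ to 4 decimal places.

heading to target = atan2(-5−-3, -2.5−-1) = -2.2143
Δθ = wrap(-2.2143 − 2.8798) = 1.1891; ω₁ = Δθ/dt₁ = 2.3782
distance = √((-2.5−-1)² + (-5−-3)²) = 2.5000; v₂ = distance/dt₂ = 2.5000

ω₁ = 2.3782, v₂ = 2.5000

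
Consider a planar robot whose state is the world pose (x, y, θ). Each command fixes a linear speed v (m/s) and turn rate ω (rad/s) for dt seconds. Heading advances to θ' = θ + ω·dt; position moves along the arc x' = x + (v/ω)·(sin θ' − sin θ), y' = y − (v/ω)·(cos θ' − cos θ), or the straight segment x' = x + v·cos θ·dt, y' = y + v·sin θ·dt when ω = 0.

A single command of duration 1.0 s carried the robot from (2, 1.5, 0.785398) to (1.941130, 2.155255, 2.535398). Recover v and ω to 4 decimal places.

Δθ = 2.535398 − 0.785398 = 1.750000
ω = Δθ/dt = 1.750000/1.0 = 1.7500
R = −Δy/(cos θ' − cos θ) = 0.4286
v = R·ω = 0.4286·1.7500 = 0.7500

v = 0.7500, ω = 1.7500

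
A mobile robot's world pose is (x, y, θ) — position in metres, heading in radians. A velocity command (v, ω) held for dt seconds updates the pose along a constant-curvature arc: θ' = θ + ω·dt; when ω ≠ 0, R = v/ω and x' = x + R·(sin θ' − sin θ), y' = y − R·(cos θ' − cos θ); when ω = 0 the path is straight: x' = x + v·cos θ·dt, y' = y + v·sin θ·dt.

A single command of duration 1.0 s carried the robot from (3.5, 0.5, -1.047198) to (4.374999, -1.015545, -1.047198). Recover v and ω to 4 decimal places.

Δθ = -1.047198 − -1.047198 = 0.000000
ω = Δθ/dt = 0.000000/1.0 = 0.0000
ω = 0 → v = (Δx·cos θ + Δy·sin θ)/dt = 1.7500

v = 1.7500, ω = 0.0000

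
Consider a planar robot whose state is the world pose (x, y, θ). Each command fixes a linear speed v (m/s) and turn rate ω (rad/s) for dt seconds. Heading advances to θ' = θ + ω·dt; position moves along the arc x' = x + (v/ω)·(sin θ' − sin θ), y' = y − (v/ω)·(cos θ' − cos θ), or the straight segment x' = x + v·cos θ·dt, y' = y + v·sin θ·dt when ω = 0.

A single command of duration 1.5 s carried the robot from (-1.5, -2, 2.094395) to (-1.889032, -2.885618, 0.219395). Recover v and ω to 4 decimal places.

Δθ = 0.219395 − 2.094395 = -1.875000
ω = Δθ/dt = -1.875000/1.5 = -1.2500
R = −Δy/(cos θ' − cos θ) = 0.6000
v = R·ω = 0.6000·-1.2500 = -0.7500

v = -0.7500, ω = -1.2500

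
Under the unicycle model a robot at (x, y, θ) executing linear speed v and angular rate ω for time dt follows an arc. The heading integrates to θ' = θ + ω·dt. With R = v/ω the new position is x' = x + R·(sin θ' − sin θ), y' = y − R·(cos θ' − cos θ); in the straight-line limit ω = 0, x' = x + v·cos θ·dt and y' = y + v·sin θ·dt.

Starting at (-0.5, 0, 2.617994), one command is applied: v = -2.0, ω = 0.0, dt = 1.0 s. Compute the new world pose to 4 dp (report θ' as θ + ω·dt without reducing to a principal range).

θ' = 2.6180 + 0.0·1.0 = 2.6180
ω = 0 → straight: x' = -0.5 + -2.0·cos(2.6180)·1.0 = 1.2321
y' = 0 + -2.0·sin(2.6180)·1.0 = -1.0000

(1.2321, -1.0000, 2.6180)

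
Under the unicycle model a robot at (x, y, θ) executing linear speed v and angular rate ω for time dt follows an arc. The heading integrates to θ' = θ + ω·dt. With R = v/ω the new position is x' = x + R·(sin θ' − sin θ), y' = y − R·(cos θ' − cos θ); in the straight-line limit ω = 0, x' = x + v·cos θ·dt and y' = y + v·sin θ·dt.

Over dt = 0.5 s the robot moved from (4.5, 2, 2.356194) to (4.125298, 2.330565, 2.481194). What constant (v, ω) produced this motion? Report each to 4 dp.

Δθ = 2.481194 − 2.356194 = 0.125000
ω = Δθ/dt = 0.125000/0.5 = 0.2500
R = Δx/(sin θ' − sin θ) = 4.0000
v = R·ω = 4.0000·0.2500 = 1.0000

v = 1.0000, ω = 0.2500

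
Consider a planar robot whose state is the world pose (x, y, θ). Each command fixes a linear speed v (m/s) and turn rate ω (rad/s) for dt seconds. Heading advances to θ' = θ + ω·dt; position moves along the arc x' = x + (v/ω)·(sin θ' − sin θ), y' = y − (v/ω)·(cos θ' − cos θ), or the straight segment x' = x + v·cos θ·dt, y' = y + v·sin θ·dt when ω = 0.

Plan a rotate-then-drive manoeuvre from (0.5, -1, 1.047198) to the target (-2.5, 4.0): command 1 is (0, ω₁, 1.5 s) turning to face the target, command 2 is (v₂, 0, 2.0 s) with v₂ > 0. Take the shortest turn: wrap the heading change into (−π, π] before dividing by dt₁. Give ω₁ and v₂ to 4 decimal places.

ω₁ = 0.7093, v₂ = 2.9155

heading to target = atan2(4−-1, -2.5−0.5) = 2.1112
Δθ = wrap(2.1112 − 1.0472) = 1.0640; ω₁ = Δθ/dt₁ = 0.7093
distance = √((-2.5−0.5)² + (4−-1)²) = 5.8310; v₂ = distance/dt₂ = 2.9155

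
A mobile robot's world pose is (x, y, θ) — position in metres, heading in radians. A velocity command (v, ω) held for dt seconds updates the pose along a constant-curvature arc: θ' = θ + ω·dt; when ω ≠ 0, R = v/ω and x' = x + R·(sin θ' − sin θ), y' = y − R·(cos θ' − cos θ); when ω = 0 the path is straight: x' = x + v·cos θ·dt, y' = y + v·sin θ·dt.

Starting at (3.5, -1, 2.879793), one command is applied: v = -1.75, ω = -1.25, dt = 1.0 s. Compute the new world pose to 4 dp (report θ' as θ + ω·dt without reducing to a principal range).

θ' = 2.8798 + -1.25·1.0 = 1.6298
R = v/ω = -1.75/-1.25 = 1.4000
x' = 3.5 + 1.4000·(sin 1.6298 − sin 2.8798) = 4.5352
y' = -1 − 1.4000·(cos 1.6298 − cos 2.8798) = -2.2697

(4.5352, -2.2697, 1.6298)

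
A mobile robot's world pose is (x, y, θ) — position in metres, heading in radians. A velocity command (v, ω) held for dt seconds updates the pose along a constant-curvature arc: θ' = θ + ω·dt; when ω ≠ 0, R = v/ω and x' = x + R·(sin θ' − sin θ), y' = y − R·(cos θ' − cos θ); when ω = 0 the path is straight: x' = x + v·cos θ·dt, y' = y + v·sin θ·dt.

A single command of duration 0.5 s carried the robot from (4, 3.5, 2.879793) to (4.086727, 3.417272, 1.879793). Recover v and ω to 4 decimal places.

v = -0.2500, ω = -2.0000

Δθ = 1.879793 − 2.879793 = -1.000000
ω = Δθ/dt = -1.000000/0.5 = -2.0000
R = Δx/(sin θ' − sin θ) = 0.1250
v = R·ω = 0.1250·-2.0000 = -0.2500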